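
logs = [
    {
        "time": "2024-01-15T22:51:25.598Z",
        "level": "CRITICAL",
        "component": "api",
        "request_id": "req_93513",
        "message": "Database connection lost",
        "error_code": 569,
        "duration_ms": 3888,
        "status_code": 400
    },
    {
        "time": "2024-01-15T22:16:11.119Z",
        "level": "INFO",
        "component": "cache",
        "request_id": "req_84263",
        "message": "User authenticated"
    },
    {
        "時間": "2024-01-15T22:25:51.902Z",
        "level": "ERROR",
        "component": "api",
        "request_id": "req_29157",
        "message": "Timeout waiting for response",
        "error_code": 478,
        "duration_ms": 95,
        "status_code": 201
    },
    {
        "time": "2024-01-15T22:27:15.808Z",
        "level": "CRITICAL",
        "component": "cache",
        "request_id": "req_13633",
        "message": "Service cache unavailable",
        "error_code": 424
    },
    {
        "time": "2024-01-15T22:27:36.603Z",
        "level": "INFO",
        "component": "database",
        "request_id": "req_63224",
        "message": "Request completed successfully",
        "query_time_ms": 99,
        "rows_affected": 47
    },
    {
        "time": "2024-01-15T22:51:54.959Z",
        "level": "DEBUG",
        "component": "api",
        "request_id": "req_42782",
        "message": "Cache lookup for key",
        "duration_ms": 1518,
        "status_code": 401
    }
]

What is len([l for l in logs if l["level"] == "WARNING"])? 0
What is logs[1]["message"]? "User authenticated"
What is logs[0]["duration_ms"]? 3888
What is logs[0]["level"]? "CRITICAL"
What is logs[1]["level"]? "INFO"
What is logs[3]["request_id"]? "req_13633"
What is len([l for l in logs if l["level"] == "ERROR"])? 1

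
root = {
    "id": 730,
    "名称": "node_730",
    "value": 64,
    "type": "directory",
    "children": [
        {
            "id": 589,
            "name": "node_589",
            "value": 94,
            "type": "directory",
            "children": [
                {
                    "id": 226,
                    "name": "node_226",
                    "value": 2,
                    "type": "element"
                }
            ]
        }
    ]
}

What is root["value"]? 64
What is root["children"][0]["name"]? "node_589"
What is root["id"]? 730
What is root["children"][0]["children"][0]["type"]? "element"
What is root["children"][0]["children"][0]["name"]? "node_226"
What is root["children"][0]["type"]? "directory"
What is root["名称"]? "node_730"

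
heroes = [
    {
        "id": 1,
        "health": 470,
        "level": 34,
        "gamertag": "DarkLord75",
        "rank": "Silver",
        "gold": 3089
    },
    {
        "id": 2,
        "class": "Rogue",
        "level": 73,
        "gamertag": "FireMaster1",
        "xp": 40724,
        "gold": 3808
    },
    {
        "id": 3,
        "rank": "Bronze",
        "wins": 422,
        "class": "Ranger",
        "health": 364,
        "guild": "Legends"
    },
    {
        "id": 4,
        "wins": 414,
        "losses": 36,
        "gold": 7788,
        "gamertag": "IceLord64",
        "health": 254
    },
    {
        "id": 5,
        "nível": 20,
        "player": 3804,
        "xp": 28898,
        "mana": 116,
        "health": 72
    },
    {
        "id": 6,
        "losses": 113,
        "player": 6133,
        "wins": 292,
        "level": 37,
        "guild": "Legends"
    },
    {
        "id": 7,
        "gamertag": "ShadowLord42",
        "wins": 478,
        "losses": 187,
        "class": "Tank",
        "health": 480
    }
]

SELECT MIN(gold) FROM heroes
3089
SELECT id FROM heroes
[1, 2, 3, 4, 5, 6, 7]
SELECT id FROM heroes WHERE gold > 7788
[]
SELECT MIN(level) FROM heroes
34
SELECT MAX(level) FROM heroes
73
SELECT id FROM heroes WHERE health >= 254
[1, 3, 4, 7]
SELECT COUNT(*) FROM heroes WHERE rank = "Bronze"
1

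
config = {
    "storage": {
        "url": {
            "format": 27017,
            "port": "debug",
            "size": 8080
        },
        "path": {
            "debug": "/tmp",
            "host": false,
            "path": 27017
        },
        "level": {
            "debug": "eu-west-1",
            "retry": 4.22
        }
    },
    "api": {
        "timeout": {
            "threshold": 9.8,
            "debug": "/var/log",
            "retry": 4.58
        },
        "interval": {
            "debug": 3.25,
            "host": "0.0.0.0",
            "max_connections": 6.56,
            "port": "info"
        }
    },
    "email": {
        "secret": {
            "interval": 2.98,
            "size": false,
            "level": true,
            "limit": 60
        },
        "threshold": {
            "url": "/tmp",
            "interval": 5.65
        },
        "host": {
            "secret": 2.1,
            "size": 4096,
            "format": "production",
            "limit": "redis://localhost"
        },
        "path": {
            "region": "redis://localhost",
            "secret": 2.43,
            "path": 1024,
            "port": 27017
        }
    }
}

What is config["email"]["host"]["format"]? "production"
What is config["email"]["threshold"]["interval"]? 5.65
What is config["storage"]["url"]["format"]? 27017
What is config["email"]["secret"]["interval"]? 2.98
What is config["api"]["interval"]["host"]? "0.0.0.0"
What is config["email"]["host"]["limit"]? "redis://localhost"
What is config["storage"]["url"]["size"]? 8080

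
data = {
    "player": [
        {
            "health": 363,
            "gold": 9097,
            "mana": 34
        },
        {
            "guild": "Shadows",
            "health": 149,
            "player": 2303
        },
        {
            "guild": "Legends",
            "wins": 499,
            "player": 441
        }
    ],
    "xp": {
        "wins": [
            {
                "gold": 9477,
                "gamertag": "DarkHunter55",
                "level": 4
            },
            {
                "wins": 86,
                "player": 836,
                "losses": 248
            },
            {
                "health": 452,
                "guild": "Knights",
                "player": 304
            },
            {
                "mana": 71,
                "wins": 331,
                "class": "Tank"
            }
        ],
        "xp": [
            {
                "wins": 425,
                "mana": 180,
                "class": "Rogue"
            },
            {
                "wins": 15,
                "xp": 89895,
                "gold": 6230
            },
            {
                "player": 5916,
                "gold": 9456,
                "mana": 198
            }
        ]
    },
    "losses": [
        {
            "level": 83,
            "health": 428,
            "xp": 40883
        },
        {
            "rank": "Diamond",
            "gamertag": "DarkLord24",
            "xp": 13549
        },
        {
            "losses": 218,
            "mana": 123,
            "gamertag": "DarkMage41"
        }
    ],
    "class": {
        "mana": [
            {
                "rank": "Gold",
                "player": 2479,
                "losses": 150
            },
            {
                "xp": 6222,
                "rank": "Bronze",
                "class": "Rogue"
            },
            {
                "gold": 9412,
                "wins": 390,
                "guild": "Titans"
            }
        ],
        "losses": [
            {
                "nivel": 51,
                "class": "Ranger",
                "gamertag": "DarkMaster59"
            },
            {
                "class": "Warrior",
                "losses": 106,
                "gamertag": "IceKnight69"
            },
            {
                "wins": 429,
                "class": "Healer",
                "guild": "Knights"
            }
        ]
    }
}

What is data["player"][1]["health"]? 149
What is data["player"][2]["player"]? 441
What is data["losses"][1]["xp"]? 13549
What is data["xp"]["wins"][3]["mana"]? 71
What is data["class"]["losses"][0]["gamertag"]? "DarkMaster59"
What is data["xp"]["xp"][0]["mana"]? 180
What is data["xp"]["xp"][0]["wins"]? 425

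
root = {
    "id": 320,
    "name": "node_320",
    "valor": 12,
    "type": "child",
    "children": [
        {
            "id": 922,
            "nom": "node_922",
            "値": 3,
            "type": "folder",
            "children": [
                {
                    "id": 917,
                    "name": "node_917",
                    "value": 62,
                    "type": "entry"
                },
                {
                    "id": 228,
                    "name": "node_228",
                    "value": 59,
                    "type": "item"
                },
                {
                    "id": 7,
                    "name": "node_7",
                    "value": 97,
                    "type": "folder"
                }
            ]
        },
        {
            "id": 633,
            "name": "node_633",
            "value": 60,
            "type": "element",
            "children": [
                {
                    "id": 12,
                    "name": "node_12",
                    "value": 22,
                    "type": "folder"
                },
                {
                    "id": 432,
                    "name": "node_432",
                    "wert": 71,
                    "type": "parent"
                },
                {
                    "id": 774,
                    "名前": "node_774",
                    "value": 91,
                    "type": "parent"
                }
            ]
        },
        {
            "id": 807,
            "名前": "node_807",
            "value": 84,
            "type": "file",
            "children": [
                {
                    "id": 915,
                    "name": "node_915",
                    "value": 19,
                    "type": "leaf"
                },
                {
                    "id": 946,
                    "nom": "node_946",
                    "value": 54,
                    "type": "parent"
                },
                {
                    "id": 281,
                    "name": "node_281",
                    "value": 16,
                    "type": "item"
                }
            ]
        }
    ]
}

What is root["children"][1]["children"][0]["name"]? "node_12"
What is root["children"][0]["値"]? 3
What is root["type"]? "child"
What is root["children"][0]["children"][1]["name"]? "node_228"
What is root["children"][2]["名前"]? "node_807"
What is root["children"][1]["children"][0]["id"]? 12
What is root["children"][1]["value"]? 60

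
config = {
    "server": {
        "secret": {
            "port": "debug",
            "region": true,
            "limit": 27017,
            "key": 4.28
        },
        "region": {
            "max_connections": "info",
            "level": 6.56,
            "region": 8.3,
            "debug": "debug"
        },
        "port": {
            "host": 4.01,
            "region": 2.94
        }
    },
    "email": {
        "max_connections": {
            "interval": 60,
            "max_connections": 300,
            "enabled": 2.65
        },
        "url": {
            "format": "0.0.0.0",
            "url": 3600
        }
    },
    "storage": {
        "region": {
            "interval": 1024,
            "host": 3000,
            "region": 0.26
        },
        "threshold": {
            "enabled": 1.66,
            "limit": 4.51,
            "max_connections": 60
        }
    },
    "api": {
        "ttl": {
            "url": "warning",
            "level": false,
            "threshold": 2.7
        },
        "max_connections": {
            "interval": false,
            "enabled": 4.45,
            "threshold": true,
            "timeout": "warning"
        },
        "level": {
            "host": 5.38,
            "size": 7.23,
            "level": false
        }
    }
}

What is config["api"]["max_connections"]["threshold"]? True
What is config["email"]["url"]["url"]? 3600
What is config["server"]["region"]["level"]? 6.56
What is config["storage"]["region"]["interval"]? 1024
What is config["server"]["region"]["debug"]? "debug"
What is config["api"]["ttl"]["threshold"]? 2.7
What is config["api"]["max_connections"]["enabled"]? 4.45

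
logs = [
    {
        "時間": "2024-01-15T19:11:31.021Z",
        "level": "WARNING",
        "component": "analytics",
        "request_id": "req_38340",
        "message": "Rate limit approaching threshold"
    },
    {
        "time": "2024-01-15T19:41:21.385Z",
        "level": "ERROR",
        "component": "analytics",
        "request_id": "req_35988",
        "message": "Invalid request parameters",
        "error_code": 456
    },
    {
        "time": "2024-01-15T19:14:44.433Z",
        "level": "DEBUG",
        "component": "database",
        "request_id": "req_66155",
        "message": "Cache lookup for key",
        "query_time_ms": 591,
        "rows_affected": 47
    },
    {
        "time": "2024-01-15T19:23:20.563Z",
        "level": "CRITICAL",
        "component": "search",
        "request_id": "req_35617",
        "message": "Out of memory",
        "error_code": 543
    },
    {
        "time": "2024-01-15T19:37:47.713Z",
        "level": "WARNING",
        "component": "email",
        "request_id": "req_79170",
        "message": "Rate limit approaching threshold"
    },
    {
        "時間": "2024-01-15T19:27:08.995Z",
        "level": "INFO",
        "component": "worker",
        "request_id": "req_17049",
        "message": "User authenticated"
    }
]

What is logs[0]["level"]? "WARNING"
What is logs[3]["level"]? "CRITICAL"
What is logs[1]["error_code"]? 456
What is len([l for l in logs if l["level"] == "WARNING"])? 2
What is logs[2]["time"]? "2024-01-15T19:14:44.433Z"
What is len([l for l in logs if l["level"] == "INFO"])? 1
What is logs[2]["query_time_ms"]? 591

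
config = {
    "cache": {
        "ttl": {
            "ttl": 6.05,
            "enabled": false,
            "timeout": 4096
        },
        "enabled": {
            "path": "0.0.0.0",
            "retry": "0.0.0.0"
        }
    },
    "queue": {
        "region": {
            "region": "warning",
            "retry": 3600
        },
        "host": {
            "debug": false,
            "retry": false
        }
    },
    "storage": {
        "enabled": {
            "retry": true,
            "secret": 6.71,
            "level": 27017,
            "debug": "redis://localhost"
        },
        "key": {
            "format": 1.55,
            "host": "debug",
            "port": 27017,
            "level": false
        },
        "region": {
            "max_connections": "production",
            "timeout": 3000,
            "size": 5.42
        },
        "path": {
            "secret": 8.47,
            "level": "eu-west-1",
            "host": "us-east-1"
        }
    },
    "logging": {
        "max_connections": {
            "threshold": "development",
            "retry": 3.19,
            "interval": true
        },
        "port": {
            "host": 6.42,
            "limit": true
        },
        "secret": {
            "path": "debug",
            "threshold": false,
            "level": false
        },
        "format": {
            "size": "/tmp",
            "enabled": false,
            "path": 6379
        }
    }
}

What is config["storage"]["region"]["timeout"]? 3000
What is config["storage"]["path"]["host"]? "us-east-1"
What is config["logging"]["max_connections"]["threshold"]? "development"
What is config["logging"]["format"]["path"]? 6379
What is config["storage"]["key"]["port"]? 27017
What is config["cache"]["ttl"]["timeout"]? 4096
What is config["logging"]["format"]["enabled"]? False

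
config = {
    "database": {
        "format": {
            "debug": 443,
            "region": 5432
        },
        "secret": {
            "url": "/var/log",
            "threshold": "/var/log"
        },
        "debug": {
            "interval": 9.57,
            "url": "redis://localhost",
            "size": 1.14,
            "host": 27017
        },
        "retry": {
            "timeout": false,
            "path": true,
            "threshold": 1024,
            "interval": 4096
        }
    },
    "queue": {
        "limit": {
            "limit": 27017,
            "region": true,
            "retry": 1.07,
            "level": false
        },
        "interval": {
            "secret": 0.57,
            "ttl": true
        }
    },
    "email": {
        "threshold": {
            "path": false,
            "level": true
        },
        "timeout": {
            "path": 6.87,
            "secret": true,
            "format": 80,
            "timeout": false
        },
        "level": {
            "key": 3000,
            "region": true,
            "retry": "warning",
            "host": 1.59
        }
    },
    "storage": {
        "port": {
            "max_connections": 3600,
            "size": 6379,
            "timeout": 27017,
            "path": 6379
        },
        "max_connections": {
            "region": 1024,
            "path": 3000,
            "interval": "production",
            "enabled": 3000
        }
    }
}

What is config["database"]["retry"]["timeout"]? False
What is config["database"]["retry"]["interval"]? 4096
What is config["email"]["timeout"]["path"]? 6.87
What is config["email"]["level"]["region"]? True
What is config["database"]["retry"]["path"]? True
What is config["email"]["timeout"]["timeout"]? False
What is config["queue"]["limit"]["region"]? True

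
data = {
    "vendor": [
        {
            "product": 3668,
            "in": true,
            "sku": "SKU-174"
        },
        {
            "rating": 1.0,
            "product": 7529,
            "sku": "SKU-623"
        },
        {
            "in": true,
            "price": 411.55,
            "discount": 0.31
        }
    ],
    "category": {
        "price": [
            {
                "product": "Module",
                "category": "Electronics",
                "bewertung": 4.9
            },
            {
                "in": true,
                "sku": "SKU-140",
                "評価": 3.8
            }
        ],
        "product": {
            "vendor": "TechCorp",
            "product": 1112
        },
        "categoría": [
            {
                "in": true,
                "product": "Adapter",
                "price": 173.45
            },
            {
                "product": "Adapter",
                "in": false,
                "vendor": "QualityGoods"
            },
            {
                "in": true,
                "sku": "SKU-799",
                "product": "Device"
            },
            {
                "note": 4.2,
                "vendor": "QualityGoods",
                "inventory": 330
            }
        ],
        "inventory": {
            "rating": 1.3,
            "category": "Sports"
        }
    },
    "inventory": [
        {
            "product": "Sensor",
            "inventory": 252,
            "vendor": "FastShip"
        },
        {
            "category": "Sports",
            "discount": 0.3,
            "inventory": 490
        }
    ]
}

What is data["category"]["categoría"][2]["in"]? True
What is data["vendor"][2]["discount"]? 0.31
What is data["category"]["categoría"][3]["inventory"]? 330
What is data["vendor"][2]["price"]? 411.55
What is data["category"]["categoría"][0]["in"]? True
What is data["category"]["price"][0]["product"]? "Module"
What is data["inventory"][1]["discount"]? 0.3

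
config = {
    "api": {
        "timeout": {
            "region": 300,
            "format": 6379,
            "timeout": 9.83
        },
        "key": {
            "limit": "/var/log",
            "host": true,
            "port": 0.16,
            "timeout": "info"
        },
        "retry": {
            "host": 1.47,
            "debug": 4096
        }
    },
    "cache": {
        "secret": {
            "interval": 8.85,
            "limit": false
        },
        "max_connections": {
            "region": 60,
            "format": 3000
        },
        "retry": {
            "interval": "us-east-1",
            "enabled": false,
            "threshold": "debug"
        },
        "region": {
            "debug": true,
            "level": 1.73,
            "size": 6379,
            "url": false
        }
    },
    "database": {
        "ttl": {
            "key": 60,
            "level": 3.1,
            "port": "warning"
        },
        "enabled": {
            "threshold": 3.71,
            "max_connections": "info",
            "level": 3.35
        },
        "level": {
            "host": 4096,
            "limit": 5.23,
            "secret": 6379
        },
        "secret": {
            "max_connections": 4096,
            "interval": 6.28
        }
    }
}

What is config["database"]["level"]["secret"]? 6379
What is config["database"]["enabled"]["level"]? 3.35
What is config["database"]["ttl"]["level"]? 3.1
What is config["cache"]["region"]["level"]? 1.73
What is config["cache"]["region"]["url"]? False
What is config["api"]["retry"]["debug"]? 4096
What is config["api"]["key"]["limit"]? "/var/log"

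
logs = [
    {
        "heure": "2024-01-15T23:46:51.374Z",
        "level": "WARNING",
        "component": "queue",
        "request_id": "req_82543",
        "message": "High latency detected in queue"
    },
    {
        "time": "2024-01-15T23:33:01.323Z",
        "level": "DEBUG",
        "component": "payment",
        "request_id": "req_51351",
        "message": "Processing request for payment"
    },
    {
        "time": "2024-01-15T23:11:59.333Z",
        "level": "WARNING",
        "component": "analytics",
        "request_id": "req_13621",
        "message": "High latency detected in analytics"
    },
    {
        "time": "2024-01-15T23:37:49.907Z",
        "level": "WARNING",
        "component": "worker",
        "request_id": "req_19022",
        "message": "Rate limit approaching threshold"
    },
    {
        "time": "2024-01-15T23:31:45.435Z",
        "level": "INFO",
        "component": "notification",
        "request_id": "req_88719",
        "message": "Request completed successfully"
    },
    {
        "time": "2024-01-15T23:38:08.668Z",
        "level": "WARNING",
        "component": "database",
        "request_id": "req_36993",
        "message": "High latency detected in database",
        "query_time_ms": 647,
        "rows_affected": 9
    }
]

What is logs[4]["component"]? "notification"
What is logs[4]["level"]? "INFO"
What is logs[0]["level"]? "WARNING"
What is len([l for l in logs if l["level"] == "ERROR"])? 0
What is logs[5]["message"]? "High latency detected in database"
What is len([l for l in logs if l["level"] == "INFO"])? 1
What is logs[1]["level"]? "DEBUG"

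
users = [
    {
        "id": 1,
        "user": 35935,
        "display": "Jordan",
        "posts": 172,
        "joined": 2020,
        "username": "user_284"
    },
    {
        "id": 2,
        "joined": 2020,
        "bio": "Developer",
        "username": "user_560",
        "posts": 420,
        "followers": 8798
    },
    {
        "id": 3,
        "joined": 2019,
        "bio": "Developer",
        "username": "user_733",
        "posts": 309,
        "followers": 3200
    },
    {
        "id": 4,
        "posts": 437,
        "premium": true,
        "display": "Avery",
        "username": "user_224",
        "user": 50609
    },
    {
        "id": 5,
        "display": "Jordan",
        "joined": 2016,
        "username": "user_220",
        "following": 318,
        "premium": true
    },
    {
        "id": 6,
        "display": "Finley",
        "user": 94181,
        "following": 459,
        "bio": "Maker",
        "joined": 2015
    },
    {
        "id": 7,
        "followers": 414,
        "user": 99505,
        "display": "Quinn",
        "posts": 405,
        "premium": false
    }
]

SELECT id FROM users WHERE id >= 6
[6, 7]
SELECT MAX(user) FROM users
99505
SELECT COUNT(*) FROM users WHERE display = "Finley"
1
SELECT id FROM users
[1, 2, 3, 4, 5, 6, 7]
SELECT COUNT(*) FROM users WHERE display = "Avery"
1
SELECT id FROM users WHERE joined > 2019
[1, 2]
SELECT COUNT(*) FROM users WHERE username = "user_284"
1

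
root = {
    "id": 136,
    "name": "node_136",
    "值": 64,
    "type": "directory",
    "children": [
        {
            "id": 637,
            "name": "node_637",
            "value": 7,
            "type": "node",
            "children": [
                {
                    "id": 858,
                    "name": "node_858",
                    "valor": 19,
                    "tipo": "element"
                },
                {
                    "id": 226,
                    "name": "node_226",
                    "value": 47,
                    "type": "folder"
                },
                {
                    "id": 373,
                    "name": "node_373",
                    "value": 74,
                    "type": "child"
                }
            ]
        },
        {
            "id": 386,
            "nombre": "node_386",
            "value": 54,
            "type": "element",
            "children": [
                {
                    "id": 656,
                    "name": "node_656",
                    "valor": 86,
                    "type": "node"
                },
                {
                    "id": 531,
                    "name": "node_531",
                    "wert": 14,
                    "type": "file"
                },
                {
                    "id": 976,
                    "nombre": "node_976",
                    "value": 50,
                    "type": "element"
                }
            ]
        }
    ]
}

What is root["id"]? 136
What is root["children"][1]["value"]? 54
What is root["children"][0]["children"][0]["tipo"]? "element"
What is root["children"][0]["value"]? 7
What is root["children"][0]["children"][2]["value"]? 74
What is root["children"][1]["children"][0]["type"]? "node"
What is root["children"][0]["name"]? "node_637"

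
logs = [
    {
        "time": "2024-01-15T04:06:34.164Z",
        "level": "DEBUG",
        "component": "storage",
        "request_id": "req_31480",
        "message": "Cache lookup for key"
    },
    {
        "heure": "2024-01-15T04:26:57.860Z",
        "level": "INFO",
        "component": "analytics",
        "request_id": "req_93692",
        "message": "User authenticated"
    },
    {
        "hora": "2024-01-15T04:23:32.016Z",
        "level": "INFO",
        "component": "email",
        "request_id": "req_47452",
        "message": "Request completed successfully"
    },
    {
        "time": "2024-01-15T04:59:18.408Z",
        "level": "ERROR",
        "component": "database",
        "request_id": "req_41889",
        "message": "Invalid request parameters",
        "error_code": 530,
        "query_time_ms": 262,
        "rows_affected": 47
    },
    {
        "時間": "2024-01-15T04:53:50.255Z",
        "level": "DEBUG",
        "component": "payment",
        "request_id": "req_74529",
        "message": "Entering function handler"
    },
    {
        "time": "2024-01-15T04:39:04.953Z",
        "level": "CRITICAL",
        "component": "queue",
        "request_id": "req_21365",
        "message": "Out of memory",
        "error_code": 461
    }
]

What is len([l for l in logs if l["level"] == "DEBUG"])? 2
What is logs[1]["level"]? "INFO"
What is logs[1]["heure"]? "2024-01-15T04:26:57.860Z"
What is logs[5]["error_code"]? 461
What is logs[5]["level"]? "CRITICAL"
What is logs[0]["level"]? "DEBUG"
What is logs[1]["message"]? "User authenticated"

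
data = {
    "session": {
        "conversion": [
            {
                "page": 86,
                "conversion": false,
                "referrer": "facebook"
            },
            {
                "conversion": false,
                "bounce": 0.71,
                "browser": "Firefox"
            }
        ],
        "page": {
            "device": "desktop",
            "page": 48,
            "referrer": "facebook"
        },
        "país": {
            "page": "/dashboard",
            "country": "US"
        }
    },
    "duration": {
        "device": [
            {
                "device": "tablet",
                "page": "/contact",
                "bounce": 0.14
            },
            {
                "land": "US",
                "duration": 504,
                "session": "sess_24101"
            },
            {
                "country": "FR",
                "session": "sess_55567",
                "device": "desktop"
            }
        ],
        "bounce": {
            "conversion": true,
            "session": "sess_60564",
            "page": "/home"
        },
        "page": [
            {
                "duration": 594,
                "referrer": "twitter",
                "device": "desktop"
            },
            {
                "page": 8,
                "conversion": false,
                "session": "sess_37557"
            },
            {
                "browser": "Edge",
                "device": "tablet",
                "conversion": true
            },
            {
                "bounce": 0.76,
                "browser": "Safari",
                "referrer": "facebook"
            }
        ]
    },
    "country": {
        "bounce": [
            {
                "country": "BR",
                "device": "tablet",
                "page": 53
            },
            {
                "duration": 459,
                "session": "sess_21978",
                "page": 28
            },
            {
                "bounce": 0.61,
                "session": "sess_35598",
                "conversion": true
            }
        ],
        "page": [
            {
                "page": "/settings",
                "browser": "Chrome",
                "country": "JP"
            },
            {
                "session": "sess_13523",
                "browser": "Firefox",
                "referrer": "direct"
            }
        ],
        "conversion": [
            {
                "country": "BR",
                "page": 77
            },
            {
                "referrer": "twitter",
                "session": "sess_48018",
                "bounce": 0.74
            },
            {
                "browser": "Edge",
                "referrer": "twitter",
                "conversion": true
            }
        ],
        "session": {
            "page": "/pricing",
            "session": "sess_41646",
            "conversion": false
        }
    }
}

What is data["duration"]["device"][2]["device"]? "desktop"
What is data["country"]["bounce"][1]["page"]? 28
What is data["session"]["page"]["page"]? 48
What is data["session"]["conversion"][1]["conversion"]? False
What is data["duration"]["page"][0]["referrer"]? "twitter"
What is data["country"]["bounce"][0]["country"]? "BR"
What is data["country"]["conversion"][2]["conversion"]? True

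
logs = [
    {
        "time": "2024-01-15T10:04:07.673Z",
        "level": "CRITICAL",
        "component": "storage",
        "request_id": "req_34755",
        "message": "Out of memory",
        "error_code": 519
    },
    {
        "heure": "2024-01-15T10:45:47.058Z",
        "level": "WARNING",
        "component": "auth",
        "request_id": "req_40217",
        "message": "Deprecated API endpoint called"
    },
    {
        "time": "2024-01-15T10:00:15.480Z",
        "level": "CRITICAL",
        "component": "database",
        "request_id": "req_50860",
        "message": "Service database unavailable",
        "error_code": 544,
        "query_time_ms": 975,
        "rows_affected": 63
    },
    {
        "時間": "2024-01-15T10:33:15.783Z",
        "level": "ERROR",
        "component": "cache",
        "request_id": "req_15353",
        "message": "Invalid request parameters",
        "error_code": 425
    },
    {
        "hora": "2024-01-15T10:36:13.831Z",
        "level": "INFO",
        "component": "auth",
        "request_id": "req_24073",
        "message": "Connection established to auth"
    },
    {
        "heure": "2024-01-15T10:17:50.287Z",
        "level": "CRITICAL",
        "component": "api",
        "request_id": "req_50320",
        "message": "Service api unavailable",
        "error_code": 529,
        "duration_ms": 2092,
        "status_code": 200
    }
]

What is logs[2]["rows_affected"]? 63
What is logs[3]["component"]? "cache"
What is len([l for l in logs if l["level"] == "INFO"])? 1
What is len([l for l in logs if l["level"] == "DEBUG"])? 0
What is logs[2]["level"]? "CRITICAL"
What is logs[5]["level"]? "CRITICAL"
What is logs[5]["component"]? "api"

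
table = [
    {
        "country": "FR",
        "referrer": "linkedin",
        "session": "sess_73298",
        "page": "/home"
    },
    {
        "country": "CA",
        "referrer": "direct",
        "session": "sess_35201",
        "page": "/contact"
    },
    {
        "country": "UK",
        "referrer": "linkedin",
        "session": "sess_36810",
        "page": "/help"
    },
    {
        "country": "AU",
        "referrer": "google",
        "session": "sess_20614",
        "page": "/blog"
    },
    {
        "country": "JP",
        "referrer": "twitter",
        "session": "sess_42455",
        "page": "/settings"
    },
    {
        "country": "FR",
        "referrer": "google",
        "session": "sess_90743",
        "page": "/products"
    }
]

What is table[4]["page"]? "/settings"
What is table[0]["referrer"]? "linkedin"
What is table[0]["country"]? "FR"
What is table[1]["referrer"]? "direct"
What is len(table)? 6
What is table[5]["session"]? "sess_90743"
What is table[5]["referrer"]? "google"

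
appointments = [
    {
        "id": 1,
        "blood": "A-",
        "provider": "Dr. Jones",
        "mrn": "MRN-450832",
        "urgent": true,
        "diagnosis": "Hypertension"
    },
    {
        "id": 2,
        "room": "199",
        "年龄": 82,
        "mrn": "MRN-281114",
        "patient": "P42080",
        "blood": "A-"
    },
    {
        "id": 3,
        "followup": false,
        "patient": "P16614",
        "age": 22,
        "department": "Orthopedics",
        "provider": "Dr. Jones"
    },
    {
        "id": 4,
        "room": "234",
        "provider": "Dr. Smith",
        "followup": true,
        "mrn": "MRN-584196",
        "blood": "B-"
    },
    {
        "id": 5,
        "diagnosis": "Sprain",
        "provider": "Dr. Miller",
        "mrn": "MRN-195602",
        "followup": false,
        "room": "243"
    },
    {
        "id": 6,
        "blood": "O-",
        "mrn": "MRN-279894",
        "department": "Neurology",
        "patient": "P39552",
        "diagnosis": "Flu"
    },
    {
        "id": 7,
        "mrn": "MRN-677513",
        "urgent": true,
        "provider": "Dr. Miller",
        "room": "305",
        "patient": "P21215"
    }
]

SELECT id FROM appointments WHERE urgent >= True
[1, 7]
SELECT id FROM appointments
[1, 2, 3, 4, 5, 6, 7]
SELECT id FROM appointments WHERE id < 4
[1, 2, 3]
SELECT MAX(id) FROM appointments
7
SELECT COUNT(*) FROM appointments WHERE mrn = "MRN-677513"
1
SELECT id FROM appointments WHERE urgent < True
[]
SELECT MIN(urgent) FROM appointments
True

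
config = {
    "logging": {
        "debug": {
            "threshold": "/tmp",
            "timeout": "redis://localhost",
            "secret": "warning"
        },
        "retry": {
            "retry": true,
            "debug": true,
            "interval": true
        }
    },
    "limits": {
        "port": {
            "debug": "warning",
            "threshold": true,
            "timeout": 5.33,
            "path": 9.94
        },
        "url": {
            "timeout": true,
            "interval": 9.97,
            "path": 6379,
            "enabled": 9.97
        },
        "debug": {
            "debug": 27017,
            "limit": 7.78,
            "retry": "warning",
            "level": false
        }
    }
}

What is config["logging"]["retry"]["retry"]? True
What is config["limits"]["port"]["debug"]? "warning"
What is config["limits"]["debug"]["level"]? False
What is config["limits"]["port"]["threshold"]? True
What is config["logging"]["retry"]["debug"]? True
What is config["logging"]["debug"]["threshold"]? "/tmp"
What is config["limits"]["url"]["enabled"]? 9.97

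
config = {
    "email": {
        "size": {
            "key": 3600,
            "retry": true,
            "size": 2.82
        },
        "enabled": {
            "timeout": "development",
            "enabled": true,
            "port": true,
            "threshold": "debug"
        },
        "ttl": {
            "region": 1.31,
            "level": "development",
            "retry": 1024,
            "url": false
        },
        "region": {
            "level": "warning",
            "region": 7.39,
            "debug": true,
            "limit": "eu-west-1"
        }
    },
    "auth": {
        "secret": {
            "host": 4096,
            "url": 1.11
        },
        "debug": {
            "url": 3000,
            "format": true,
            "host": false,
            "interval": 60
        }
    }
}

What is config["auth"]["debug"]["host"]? False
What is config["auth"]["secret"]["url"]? 1.11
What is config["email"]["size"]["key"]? 3600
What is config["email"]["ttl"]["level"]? "development"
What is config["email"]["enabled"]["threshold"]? "debug"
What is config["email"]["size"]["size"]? 2.82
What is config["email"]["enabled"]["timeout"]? "development"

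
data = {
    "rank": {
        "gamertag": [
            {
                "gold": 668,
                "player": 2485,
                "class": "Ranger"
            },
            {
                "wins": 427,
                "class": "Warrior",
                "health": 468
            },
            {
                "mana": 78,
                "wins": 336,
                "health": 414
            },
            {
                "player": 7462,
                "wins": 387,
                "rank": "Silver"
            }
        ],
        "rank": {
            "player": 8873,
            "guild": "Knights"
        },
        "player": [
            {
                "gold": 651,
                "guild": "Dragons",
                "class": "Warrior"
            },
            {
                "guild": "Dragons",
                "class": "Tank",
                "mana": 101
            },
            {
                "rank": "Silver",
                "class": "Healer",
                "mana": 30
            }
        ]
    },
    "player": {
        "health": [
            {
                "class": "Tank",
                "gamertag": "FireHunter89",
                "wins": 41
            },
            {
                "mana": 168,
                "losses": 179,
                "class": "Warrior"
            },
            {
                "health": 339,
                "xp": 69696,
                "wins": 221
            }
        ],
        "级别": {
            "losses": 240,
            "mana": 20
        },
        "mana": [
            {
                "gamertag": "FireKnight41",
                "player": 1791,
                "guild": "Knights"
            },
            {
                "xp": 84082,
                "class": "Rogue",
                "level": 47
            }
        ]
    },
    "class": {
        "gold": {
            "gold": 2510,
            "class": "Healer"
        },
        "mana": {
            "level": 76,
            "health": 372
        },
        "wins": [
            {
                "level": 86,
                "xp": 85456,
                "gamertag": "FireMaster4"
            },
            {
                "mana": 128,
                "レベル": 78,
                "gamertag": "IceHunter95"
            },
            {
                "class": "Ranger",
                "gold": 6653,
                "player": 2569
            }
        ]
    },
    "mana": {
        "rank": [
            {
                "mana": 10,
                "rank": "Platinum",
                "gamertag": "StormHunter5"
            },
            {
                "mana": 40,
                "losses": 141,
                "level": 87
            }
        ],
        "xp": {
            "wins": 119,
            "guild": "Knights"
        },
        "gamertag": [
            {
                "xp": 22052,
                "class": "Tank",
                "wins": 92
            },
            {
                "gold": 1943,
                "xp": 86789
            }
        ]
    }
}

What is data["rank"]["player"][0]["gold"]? 651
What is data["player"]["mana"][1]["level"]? 47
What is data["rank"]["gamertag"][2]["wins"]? 336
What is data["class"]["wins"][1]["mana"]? 128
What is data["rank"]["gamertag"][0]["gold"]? 668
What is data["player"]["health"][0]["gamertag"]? "FireHunter89"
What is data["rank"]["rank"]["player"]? 8873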